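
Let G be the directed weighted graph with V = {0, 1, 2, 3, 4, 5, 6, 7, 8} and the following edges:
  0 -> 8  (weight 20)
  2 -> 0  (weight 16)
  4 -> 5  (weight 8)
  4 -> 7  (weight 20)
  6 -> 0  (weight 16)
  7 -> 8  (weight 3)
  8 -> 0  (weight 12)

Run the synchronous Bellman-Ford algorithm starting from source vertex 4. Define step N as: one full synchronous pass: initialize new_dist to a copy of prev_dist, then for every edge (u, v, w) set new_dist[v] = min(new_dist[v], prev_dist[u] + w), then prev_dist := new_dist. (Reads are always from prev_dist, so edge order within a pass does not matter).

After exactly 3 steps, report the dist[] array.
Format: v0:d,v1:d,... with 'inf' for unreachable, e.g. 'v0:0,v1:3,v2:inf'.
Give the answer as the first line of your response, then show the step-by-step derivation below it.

v0:35,v1:inf,v2:inf,v3:inf,v4:0,v5:8,v6:inf,v7:20,v8:23

step 1: dist = v0:inf,v1:inf,v2:inf,v3:inf,v4:0,v5:8,v6:inf,v7:20,v8:inf
step 2: dist = v0:inf,v1:inf,v2:inf,v3:inf,v4:0,v5:8,v6:inf,v7:20,v8:23
step 3: dist = v0:35,v1:inf,v2:inf,v3:inf,v4:0,v5:8,v6:inf,v7:20,v8:23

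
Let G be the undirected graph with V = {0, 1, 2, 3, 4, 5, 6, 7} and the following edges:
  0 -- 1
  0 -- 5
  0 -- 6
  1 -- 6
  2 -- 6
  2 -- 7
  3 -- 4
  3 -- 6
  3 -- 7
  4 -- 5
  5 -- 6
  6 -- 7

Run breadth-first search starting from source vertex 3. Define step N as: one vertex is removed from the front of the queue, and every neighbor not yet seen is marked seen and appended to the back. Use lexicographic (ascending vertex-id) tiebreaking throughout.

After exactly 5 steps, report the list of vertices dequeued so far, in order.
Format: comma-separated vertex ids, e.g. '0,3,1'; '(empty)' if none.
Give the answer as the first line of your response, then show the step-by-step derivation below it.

3,4,6,7,5

step 1: dequeue 3; queue=[4,6,7]; order=3
step 2: dequeue 4; queue=[6,7,5]; order=3,4
step 3: dequeue 6; queue=[7,5,0,1,2]; order=3,4,6
step 4: dequeue 7; queue=[5,0,1,2]; order=3,4,6,7
step 5: dequeue 5; queue=[0,1,2]; order=3,4,6,7,5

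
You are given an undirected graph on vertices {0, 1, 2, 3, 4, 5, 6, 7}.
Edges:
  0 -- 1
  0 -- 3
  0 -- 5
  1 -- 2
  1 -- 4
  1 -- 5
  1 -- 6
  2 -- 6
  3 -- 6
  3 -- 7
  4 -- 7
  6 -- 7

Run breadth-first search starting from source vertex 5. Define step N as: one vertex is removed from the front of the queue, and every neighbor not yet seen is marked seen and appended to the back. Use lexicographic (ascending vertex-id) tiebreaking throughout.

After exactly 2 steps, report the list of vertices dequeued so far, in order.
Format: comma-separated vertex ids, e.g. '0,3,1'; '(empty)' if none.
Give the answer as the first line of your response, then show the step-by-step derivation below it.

5,0

step 1: dequeue 5; queue=[0,1]; order=5
step 2: dequeue 0; queue=[1,3]; order=5,0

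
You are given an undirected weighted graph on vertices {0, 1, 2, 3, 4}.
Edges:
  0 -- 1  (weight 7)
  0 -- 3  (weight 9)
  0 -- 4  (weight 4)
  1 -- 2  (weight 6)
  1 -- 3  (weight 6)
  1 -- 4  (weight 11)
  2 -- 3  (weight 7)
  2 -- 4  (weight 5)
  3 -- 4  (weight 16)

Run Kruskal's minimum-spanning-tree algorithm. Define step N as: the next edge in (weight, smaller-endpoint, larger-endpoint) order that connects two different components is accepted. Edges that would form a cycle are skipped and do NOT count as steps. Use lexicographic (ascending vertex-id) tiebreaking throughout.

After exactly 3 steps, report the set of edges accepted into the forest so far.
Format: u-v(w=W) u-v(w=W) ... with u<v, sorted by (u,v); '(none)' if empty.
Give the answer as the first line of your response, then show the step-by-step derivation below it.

0-4(w=4) 1-2(w=6) 2-4(w=5)

step 1: add edge 0-4 (w=4); MST = {0-4(w=4)}
step 2: add edge 2-4 (w=5); MST = {0-4(w=4) 2-4(w=5)}
step 3: add edge 1-2 (w=6); MST = {0-4(w=4) 1-2(w=6) 2-4(w=5)}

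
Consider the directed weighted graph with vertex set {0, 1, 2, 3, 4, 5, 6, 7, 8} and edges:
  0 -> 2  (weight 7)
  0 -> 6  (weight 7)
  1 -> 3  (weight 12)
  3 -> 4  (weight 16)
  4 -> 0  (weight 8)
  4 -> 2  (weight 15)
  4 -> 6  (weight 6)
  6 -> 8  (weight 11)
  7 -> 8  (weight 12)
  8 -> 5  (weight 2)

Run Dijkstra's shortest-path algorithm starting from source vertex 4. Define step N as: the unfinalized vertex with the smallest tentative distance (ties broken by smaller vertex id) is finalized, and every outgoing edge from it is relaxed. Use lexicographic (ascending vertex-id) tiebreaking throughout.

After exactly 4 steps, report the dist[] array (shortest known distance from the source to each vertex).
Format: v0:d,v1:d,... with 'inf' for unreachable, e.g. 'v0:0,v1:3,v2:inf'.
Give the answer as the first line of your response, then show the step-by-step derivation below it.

v0:8,v1:inf,v2:15,v3:inf,v4:0,v5:inf,v6:6,v7:inf,v8:17

step 1: dist = v0:8,v1:inf,v2:15,v3:inf,v4:0,v5:inf,v6:6,v7:inf,v8:inf
step 2: dist = v0:8,v1:inf,v2:15,v3:inf,v4:0,v5:inf,v6:6,v7:inf,v8:17
step 3: dist = v0:8,v1:inf,v2:15,v3:inf,v4:0,v5:inf,v6:6,v7:inf,v8:17
step 4: dist = v0:8,v1:inf,v2:15,v3:inf,v4:0,v5:inf,v6:6,v7:inf,v8:17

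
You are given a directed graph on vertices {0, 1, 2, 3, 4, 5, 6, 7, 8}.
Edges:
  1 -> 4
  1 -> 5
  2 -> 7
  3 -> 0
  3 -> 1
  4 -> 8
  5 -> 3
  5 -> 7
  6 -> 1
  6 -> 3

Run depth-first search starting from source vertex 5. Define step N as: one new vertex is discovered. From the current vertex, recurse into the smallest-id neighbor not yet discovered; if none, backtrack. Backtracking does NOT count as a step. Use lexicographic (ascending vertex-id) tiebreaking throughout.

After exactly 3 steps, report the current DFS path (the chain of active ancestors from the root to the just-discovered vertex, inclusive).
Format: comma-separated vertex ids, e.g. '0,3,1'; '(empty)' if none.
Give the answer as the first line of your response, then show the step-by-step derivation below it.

5,3,0

step 1: discover 5; path=5; order=5
step 2: discover 3; path=5>3; order=5,3
step 3: discover 0; path=5>3>0; order=5,3,0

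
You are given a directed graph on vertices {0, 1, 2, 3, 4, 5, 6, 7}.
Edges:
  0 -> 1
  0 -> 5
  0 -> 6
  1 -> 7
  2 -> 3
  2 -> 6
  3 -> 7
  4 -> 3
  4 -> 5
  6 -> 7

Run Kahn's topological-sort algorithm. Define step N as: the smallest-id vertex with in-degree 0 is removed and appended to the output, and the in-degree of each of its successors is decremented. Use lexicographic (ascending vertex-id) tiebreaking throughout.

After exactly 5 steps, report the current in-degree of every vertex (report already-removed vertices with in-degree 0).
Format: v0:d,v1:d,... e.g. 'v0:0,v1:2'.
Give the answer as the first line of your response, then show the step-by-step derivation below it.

v0:0,v1:0,v2:0,v3:0,v4:0,v5:0,v6:0,v7:1

step 1: output 0; order=[0]; indeg=(0,0,0,2,0,1,1,3)
step 2: output 1; order=[0,1]; indeg=(0,0,0,2,0,1,1,2)
step 3: output 2; order=[0,1,2]; indeg=(0,0,0,1,0,1,0,2)
step 4: output 4; order=[0,1,2,4]; indeg=(0,0,0,0,0,0,0,2)
step 5: output 3; order=[0,1,2,4,3]; indeg=(0,0,0,0,0,0,0,1)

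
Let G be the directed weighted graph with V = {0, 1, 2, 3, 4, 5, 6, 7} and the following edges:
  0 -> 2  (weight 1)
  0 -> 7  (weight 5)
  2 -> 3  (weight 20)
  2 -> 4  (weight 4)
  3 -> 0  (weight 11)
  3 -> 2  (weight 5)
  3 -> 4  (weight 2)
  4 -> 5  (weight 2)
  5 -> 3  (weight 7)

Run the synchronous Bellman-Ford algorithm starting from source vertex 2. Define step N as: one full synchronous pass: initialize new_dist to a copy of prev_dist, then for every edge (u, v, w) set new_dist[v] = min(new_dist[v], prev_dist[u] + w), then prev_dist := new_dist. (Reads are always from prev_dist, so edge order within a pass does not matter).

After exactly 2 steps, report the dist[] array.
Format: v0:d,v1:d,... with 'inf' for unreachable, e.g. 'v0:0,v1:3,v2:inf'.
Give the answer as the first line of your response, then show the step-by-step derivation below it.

v0:31,v1:inf,v2:0,v3:20,v4:4,v5:6,v6:inf,v7:inf

step 1: dist = v0:inf,v1:inf,v2:0,v3:20,v4:4,v5:inf,v6:inf,v7:inf
step 2: dist = v0:31,v1:inf,v2:0,v3:20,v4:4,v5:6,v6:inf,v7:inf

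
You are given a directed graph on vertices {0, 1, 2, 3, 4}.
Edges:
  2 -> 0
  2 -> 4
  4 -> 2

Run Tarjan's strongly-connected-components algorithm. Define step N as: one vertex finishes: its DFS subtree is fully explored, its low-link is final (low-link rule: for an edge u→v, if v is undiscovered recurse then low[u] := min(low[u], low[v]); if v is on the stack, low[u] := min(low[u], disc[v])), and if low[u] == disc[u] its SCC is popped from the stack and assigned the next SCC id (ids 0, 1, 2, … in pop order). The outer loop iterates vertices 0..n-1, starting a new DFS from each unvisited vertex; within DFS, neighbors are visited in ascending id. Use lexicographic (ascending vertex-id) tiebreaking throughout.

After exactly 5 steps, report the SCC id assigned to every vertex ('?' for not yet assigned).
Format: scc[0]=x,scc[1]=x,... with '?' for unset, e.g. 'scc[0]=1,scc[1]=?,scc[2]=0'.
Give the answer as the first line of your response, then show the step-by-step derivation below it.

scc[0]=0,scc[1]=1,scc[2]=2,scc[3]=3,scc[4]=2

step 1: low=(low[0]=0,low[1]=?,low[2]=?,low[3]=?,low[4]=?); scc=(scc[0]=0,scc[1]=?,scc[2]=?,scc[3]=?,scc[4]=?)
step 2: low=(low[0]=0,low[1]=1,low[2]=?,low[3]=?,low[4]=?); scc=(scc[0]=0,scc[1]=1,scc[2]=?,scc[3]=?,scc[4]=?)
step 3: low=(low[0]=0,low[1]=1,low[2]=2,low[3]=?,low[4]=2); scc=(scc[0]=0,scc[1]=1,scc[2]=?,scc[3]=?,scc[4]=?)
step 4: low=(low[0]=0,low[1]=1,low[2]=2,low[3]=?,low[4]=2); scc=(scc[0]=0,scc[1]=1,scc[2]=2,scc[3]=?,scc[4]=2)
step 5: low=(low[0]=0,low[1]=1,low[2]=2,low[3]=4,low[4]=2); scc=(scc[0]=0,scc[1]=1,scc[2]=2,scc[3]=3,scc[4]=2)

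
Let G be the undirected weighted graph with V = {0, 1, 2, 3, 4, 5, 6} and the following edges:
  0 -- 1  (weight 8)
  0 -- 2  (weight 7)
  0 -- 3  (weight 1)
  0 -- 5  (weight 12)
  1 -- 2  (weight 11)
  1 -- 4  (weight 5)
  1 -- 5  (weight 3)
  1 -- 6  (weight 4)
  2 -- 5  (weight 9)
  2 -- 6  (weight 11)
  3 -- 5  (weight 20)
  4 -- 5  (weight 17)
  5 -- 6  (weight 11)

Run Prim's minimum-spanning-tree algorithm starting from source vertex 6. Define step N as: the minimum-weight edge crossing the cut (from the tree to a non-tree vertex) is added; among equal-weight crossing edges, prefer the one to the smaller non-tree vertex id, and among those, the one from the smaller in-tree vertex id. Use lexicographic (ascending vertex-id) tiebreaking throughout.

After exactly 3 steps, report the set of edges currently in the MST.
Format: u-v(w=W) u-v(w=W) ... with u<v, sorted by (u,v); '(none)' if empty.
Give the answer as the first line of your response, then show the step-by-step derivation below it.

1-4(w=5) 1-5(w=3) 1-6(w=4)

step 1: add edge 1-6 (w=4); MST = {1-6(w=4)}
step 2: add edge 1-5 (w=3); MST = {1-5(w=3) 1-6(w=4)}
step 3: add edge 1-4 (w=5); MST = {1-4(w=5) 1-5(w=3) 1-6(w=4)}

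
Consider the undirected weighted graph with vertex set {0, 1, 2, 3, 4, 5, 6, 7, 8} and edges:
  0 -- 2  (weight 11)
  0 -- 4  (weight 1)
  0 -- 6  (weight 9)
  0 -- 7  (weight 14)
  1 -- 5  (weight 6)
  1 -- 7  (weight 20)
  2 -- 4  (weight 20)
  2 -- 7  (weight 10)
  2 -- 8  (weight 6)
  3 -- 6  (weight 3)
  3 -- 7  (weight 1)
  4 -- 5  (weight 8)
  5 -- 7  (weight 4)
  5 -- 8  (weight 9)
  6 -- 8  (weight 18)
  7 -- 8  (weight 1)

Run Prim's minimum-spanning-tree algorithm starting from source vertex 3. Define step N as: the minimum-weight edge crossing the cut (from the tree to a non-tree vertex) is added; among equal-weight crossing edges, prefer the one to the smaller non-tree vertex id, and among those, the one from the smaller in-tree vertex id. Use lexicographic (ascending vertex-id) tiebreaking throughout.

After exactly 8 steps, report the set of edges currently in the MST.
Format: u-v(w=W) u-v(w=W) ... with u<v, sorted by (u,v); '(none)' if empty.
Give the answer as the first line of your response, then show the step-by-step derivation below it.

0-4(w=1) 1-5(w=6) 2-8(w=6) 3-6(w=3) 3-7(w=1) 4-5(w=8) 5-7(w=4) 7-8(w=1)

step 1: add edge 3-7 (w=1); MST = {3-7(w=1)}
step 2: add edge 7-8 (w=1); MST = {3-7(w=1) 7-8(w=1)}
step 3: add edge 3-6 (w=3); MST = {3-6(w=3) 3-7(w=1) 7-8(w=1)}
step 4: add edge 5-7 (w=4); MST = {3-6(w=3) 3-7(w=1) 5-7(w=4) 7-8(w=1)}
step 5: add edge 1-5 (w=6); MST = {1-5(w=6) 3-6(w=3) 3-7(w=1) 5-7(w=4) 7-8(w=1)}
step 6: add edge 2-8 (w=6); MST = {1-5(w=6) 2-8(w=6) 3-6(w=3) 3-7(w=1) 5-7(w=4) 7-8(w=1)}
step 7: add edge 4-5 (w=8); MST = {1-5(w=6) 2-8(w=6) 3-6(w=3) 3-7(w=1) 4-5(w=8) 5-7(w=4) 7-8(w=1)}
step 8: add edge 0-4 (w=1); MST = {0-4(w=1) 1-5(w=6) 2-8(w=6) 3-6(w=3) 3-7(w=1) 4-5(w=8) 5-7(w=4) 7-8(w=1)}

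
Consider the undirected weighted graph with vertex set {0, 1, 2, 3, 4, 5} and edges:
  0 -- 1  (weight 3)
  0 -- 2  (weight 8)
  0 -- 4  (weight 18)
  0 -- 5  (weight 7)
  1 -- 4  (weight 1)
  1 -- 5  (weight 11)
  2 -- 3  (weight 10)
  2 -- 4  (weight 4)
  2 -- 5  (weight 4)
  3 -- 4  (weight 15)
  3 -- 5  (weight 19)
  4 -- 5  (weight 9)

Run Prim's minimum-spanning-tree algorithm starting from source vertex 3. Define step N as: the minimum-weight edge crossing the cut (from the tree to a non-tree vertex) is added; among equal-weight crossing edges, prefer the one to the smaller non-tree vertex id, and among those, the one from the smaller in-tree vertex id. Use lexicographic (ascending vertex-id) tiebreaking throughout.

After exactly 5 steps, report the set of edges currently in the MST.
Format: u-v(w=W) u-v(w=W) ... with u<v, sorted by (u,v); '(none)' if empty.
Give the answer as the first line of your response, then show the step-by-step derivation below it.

0-1(w=3) 1-4(w=1) 2-3(w=10) 2-4(w=4) 2-5(w=4)

step 1: add edge 2-3 (w=10); MST = {2-3(w=10)}
step 2: add edge 2-4 (w=4); MST = {2-3(w=10) 2-4(w=4)}
step 3: add edge 1-4 (w=1); MST = {1-4(w=1) 2-3(w=10) 2-4(w=4)}
step 4: add edge 0-1 (w=3); MST = {0-1(w=3) 1-4(w=1) 2-3(w=10) 2-4(w=4)}
step 5: add edge 2-5 (w=4); MST = {0-1(w=3) 1-4(w=1) 2-3(w=10) 2-4(w=4) 2-5(w=4)}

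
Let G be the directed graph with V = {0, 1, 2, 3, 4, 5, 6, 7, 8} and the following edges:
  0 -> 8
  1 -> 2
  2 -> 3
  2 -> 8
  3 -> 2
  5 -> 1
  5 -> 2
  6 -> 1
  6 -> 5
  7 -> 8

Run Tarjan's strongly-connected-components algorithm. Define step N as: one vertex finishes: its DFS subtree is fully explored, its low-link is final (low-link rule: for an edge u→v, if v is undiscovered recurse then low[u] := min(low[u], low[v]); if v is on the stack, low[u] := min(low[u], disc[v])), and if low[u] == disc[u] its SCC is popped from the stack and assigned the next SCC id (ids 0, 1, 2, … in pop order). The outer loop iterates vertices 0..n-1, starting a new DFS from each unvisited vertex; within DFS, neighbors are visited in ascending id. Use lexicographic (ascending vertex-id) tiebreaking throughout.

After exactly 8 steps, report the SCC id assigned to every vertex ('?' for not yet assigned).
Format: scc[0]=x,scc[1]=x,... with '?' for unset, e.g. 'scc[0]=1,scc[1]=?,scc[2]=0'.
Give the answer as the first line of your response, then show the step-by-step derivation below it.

scc[0]=1,scc[1]=3,scc[2]=2,scc[3]=2,scc[4]=4,scc[5]=5,scc[6]=6,scc[7]=?,scc[8]=0

step 1: low=(low[0]=0,low[1]=?,low[2]=?,low[3]=?,low[4]=?,low[5]=?,low[6]=?,low[7]=?,low[8]=1); scc=(scc[0]=?,scc[1]=?,scc[2]=?,scc[3]=?,scc[4]=?,scc[5]=?,scc[6]=?,scc[7]=?,scc[8]=0)
step 2: low=(low[0]=0,low[1]=?,low[2]=?,low[3]=?,low[4]=?,low[5]=?,low[6]=?,low[7]=?,low[8]=1); scc=(scc[0]=1,scc[1]=?,scc[2]=?,scc[3]=?,scc[4]=?,scc[5]=?,scc[6]=?,scc[7]=?,scc[8]=0)
step 3: low=(low[0]=0,low[1]=2,low[2]=3,low[3]=3,low[4]=?,low[5]=?,low[6]=?,low[7]=?,low[8]=1); scc=(scc[0]=1,scc[1]=?,scc[2]=?,scc[3]=?,scc[4]=?,scc[5]=?,scc[6]=?,scc[7]=?,scc[8]=0)
step 4: low=(low[0]=0,low[1]=2,low[2]=3,low[3]=3,low[4]=?,low[5]=?,low[6]=?,low[7]=?,low[8]=1); scc=(scc[0]=1,scc[1]=?,scc[2]=2,scc[3]=2,scc[4]=?,scc[5]=?,scc[6]=?,scc[7]=?,scc[8]=0)
step 5: low=(low[0]=0,low[1]=2,low[2]=3,low[3]=3,low[4]=?,low[5]=?,low[6]=?,low[7]=?,low[8]=1); scc=(scc[0]=1,scc[1]=3,scc[2]=2,scc[3]=2,scc[4]=?,scc[5]=?,scc[6]=?,scc[7]=?,scc[8]=0)
step 6: low=(low[0]=0,low[1]=2,low[2]=3,low[3]=3,low[4]=5,low[5]=?,low[6]=?,low[7]=?,low[8]=1); scc=(scc[0]=1,scc[1]=3,scc[2]=2,scc[3]=2,scc[4]=4,scc[5]=?,scc[6]=?,scc[7]=?,scc[8]=0)
step 7: low=(low[0]=0,low[1]=2,low[2]=3,low[3]=3,low[4]=5,low[5]=6,low[6]=?,low[7]=?,low[8]=1); scc=(scc[0]=1,scc[1]=3,scc[2]=2,scc[3]=2,scc[4]=4,scc[5]=5,scc[6]=?,scc[7]=?,scc[8]=0)
step 8: low=(low[0]=0,low[1]=2,low[2]=3,low[3]=3,low[4]=5,low[5]=6,low[6]=7,low[7]=?,low[8]=1); scc=(scc[0]=1,scc[1]=3,scc[2]=2,scc[3]=2,scc[4]=4,scc[5]=5,scc[6]=6,scc[7]=?,scc[8]=0)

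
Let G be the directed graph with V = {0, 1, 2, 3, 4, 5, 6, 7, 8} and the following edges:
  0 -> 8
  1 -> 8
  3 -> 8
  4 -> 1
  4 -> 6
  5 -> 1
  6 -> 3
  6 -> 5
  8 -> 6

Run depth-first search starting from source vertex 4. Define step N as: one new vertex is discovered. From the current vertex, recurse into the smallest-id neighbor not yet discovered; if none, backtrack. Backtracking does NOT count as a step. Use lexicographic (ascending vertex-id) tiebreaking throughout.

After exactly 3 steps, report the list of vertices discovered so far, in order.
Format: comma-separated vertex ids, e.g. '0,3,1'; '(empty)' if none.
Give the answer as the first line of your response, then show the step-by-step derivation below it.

4,1,8

step 1: discover 4; path=4; order=4
step 2: discover 1; path=4>1; order=4,1
step 3: discover 8; path=4>1>8; order=4,1,8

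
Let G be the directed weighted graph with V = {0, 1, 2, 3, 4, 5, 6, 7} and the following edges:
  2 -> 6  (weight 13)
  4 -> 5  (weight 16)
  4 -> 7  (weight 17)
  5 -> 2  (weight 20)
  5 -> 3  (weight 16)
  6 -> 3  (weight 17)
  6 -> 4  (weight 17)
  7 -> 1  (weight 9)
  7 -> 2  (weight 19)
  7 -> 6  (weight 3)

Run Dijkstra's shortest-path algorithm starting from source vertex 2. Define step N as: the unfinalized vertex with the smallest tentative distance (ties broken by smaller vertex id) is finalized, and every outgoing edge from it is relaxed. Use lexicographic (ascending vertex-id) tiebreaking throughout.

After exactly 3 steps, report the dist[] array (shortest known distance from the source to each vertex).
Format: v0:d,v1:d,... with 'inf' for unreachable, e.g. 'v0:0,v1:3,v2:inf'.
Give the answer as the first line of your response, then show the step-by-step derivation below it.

v0:inf,v1:inf,v2:0,v3:30,v4:30,v5:inf,v6:13,v7:inf

step 1: dist = v0:inf,v1:inf,v2:0,v3:inf,v4:inf,v5:inf,v6:13,v7:inf
step 2: dist = v0:inf,v1:inf,v2:0,v3:30,v4:30,v5:inf,v6:13,v7:inf
step 3: dist = v0:inf,v1:inf,v2:0,v3:30,v4:30,v5:inf,v6:13,v7:inf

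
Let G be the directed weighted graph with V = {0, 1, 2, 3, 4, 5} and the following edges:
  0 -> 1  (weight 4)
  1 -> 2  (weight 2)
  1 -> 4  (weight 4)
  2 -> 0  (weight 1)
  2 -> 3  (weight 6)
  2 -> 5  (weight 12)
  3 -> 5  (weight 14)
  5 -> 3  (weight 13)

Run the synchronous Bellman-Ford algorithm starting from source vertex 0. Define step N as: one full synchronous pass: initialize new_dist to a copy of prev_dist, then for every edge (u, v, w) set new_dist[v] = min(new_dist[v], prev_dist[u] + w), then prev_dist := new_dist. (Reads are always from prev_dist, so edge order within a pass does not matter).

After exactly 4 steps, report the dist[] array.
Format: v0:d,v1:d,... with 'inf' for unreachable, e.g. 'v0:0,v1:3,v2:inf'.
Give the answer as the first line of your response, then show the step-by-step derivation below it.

v0:0,v1:4,v2:6,v3:12,v4:8,v5:18

step 1: dist = v0:0,v1:4,v2:inf,v3:inf,v4:inf,v5:inf
step 2: dist = v0:0,v1:4,v2:6,v3:inf,v4:8,v5:inf
step 3: dist = v0:0,v1:4,v2:6,v3:12,v4:8,v5:18
step 4: dist = v0:0,v1:4,v2:6,v3:12,v4:8,v5:18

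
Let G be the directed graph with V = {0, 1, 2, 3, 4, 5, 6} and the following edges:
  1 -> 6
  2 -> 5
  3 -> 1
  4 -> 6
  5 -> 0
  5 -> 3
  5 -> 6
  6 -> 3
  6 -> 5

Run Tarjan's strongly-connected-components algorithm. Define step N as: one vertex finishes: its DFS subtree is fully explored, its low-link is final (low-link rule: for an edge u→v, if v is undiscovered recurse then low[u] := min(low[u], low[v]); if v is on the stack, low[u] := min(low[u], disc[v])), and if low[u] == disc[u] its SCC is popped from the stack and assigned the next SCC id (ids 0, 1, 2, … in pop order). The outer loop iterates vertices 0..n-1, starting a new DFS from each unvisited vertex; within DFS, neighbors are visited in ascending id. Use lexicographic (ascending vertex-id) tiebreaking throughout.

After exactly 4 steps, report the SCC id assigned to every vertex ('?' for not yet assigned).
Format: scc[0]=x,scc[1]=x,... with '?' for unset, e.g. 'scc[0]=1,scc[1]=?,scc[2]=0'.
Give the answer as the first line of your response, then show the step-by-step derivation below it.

scc[0]=0,scc[1]=?,scc[2]=?,scc[3]=?,scc[4]=?,scc[5]=?,scc[6]=?

step 1: low=(low[0]=0,low[1]=?,low[2]=?,low[3]=?,low[4]=?,low[5]=?,low[6]=?); scc=(scc[0]=0,scc[1]=?,scc[2]=?,scc[3]=?,scc[4]=?,scc[5]=?,scc[6]=?)
step 2: low=(low[0]=0,low[1]=1,low[2]=?,low[3]=1,low[4]=?,low[5]=?,low[6]=2); scc=(scc[0]=0,scc[1]=?,scc[2]=?,scc[3]=?,scc[4]=?,scc[5]=?,scc[6]=?)
step 3: low=(low[0]=0,low[1]=1,low[2]=?,low[3]=1,low[4]=?,low[5]=2,low[6]=1); scc=(scc[0]=0,scc[1]=?,scc[2]=?,scc[3]=?,scc[4]=?,scc[5]=?,scc[6]=?)
step 4: low=(low[0]=0,low[1]=1,low[2]=?,low[3]=1,low[4]=?,low[5]=2,low[6]=1); scc=(scc[0]=0,scc[1]=?,scc[2]=?,scc[3]=?,scc[4]=?,scc[5]=?,scc[6]=?)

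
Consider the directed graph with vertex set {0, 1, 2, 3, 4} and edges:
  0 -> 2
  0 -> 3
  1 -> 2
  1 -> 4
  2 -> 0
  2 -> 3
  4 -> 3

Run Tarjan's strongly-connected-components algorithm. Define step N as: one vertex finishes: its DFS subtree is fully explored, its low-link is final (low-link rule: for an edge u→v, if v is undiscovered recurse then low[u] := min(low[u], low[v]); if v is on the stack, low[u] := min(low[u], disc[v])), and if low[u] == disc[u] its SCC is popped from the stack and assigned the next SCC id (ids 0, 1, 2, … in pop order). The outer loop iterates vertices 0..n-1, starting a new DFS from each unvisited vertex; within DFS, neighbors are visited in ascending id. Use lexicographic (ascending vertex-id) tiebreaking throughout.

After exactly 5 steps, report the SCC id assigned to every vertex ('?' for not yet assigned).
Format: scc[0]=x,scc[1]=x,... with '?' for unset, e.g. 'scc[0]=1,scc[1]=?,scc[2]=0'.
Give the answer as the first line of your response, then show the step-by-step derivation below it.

scc[0]=1,scc[1]=3,scc[2]=1,scc[3]=0,scc[4]=2

step 1: low=(low[0]=0,low[1]=?,low[2]=0,low[3]=2,low[4]=?); scc=(scc[0]=?,scc[1]=?,scc[2]=?,scc[3]=0,scc[4]=?)
step 2: low=(low[0]=0,low[1]=?,low[2]=0,low[3]=2,low[4]=?); scc=(scc[0]=?,scc[1]=?,scc[2]=?,scc[3]=0,scc[4]=?)
step 3: low=(low[0]=0,low[1]=?,low[2]=0,low[3]=2,low[4]=?); scc=(scc[0]=1,scc[1]=?,scc[2]=1,scc[3]=0,scc[4]=?)
step 4: low=(low[0]=0,low[1]=3,low[2]=0,low[3]=2,low[4]=4); scc=(scc[0]=1,scc[1]=?,scc[2]=1,scc[3]=0,scc[4]=2)
step 5: low=(low[0]=0,low[1]=3,low[2]=0,low[3]=2,low[4]=4); scc=(scc[0]=1,scc[1]=3,scc[2]=1,scc[3]=0,scc[4]=2)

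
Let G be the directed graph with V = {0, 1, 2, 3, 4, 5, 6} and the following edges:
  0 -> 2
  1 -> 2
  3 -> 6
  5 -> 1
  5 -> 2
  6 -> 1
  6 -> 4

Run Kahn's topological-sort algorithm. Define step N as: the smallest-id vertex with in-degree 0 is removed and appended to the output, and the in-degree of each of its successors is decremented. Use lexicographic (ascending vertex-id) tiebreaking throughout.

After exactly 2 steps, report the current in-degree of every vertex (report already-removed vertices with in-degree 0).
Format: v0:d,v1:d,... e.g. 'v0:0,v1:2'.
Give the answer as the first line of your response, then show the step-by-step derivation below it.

v0:0,v1:2,v2:2,v3:0,v4:1,v5:0,v6:0

step 1: output 0; order=[0]; indeg=(0,2,2,0,1,0,1)
step 2: output 3; order=[0,3]; indeg=(0,2,2,0,1,0,0)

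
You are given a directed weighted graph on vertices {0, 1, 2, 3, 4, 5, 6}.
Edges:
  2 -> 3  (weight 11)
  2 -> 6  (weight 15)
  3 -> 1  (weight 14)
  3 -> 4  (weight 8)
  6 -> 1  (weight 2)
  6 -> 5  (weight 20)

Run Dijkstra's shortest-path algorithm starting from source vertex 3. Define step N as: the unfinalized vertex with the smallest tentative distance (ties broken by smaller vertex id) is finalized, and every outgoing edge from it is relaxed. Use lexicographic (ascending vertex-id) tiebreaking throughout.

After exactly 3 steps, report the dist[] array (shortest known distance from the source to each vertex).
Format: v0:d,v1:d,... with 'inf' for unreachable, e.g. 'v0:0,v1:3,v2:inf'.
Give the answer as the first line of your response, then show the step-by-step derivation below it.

v0:inf,v1:14,v2:inf,v3:0,v4:8,v5:inf,v6:inf

step 1: dist = v0:inf,v1:14,v2:inf,v3:0,v4:8,v5:inf,v6:inf
step 2: dist = v0:inf,v1:14,v2:inf,v3:0,v4:8,v5:inf,v6:inf
step 3: dist = v0:inf,v1:14,v2:inf,v3:0,v4:8,v5:inf,v6:inf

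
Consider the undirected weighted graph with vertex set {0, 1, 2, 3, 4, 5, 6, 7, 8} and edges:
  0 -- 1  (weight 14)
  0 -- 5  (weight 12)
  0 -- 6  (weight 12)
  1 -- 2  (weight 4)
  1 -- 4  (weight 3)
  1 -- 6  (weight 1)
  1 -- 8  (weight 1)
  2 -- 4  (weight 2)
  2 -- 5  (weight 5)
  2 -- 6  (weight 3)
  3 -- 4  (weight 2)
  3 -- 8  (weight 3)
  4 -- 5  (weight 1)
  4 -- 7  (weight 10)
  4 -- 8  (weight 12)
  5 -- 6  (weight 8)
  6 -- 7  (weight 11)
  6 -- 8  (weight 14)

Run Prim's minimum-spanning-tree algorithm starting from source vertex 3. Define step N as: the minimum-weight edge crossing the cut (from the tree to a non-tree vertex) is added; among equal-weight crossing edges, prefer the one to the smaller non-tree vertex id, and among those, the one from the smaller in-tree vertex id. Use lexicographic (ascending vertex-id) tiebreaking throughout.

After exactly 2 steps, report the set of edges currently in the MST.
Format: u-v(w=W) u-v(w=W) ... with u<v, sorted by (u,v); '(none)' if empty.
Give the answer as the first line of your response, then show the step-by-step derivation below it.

3-4(w=2) 4-5(w=1)

step 1: add edge 3-4 (w=2); MST = {3-4(w=2)}
step 2: add edge 4-5 (w=1); MST = {3-4(w=2) 4-5(w=1)}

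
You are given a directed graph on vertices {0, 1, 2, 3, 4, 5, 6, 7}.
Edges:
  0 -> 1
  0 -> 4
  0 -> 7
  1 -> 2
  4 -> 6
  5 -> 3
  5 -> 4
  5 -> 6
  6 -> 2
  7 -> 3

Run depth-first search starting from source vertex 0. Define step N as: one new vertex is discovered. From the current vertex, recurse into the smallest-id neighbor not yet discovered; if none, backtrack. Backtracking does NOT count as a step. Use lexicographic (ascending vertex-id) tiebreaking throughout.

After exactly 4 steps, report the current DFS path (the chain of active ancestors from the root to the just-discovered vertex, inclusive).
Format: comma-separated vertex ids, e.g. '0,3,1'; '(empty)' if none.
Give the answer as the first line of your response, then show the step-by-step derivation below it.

0,4

step 1: discover 0; path=0; order=0
step 2: discover 1; path=0>1; order=0,1
step 3: discover 2; path=0>1>2; order=0,1,2
step 4: discover 4; path=0>4; order=0,1,2,4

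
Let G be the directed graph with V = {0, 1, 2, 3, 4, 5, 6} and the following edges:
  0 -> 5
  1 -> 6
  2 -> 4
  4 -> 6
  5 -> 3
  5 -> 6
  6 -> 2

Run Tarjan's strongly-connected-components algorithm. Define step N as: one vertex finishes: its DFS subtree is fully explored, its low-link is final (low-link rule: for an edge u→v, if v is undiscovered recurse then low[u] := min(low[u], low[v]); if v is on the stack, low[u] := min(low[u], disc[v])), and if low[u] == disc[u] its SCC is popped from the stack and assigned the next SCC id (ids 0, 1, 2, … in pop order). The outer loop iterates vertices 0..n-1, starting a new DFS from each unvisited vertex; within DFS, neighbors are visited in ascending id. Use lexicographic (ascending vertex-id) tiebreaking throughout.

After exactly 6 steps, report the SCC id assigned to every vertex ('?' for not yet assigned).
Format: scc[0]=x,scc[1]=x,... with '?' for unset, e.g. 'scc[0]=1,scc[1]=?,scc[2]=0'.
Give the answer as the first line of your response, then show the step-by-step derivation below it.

scc[0]=3,scc[1]=?,scc[2]=1,scc[3]=0,scc[4]=1,scc[5]=2,scc[6]=1

step 1: low=(low[0]=0,low[1]=?,low[2]=?,low[3]=2,low[4]=?,low[5]=1,low[6]=?); scc=(scc[0]=?,scc[1]=?,scc[2]=?,scc[3]=0,scc[4]=?,scc[5]=?,scc[6]=?)
step 2: low=(low[0]=0,low[1]=?,low[2]=4,low[3]=2,low[4]=3,low[5]=1,low[6]=3); scc=(scc[0]=?,scc[1]=?,scc[2]=?,scc[3]=0,scc[4]=?,scc[5]=?,scc[6]=?)
step 3: low=(low[0]=0,low[1]=?,low[2]=3,low[3]=2,low[4]=3,low[5]=1,low[6]=3); scc=(scc[0]=?,scc[1]=?,scc[2]=?,scc[3]=0,scc[4]=?,scc[5]=?,scc[6]=?)
step 4: low=(low[0]=0,low[1]=?,low[2]=3,low[3]=2,low[4]=3,low[5]=1,low[6]=3); scc=(scc[0]=?,scc[1]=?,scc[2]=1,scc[3]=0,scc[4]=1,scc[5]=?,scc[6]=1)
step 5: low=(low[0]=0,low[1]=?,low[2]=3,low[3]=2,low[4]=3,low[5]=1,low[6]=3); scc=(scc[0]=?,scc[1]=?,scc[2]=1,scc[3]=0,scc[4]=1,scc[5]=2,scc[6]=1)
step 6: low=(low[0]=0,low[1]=?,low[2]=3,low[3]=2,low[4]=3,low[5]=1,low[6]=3); scc=(scc[0]=3,scc[1]=?,scc[2]=1,scc[3]=0,scc[4]=1,scc[5]=2,scc[6]=1)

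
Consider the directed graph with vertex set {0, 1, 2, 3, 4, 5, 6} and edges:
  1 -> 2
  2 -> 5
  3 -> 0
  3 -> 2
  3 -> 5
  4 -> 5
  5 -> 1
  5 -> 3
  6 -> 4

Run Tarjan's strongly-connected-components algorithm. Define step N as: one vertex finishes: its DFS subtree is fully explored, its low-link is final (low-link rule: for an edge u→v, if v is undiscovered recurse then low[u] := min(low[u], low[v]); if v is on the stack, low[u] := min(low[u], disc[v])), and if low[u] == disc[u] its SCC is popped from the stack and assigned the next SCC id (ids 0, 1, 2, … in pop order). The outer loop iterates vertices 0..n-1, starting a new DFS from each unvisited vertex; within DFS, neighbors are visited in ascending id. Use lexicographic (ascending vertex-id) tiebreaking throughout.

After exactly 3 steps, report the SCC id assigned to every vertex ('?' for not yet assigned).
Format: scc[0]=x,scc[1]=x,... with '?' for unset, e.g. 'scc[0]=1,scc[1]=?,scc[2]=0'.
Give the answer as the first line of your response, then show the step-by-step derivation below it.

scc[0]=0,scc[1]=?,scc[2]=?,scc[3]=?,scc[4]=?,scc[5]=?,scc[6]=?

step 1: low=(low[0]=0,low[1]=?,low[2]=?,low[3]=?,low[4]=?,low[5]=?,low[6]=?); scc=(scc[0]=0,scc[1]=?,scc[2]=?,scc[3]=?,scc[4]=?,scc[5]=?,scc[6]=?)
step 2: low=(low[0]=0,low[1]=1,low[2]=2,low[3]=2,low[4]=?,low[5]=1,low[6]=?); scc=(scc[0]=0,scc[1]=?,scc[2]=?,scc[3]=?,scc[4]=?,scc[5]=?,scc[6]=?)
step 3: low=(low[0]=0,low[1]=1,low[2]=2,low[3]=2,low[4]=?,low[5]=1,low[6]=?); scc=(scc[0]=0,scc[1]=?,scc[2]=?,scc[3]=?,scc[4]=?,scc[5]=?,scc[6]=?)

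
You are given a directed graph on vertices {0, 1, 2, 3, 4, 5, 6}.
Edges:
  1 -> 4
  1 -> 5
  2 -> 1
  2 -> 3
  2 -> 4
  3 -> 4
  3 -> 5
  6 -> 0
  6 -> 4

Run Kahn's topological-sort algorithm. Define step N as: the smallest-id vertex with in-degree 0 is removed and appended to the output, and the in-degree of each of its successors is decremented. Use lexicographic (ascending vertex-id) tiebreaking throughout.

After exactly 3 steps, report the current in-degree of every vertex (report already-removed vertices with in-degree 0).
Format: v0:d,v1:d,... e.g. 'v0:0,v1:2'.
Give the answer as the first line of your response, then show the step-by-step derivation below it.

v0:1,v1:0,v2:0,v3:0,v4:1,v5:0,v6:0

step 1: output 2; order=[2]; indeg=(1,0,0,0,3,2,0)
step 2: output 1; order=[2,1]; indeg=(1,0,0,0,2,1,0)
step 3: output 3; order=[2,1,3]; indeg=(1,0,0,0,1,0,0)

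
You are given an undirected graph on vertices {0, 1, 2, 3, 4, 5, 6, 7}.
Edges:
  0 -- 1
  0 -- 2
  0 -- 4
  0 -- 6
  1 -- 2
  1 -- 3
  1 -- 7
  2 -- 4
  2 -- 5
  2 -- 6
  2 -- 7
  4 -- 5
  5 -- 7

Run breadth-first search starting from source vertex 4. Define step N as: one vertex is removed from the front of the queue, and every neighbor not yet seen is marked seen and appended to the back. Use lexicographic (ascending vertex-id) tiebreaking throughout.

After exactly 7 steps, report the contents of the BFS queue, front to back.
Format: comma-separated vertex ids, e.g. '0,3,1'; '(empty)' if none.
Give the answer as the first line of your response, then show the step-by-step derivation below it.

3

step 1: dequeue 4; queue=[0,2,5]; order=4
step 2: dequeue 0; queue=[2,5,1,6]; order=4,0
step 3: dequeue 2; queue=[5,1,6,7]; order=4,0,2
step 4: dequeue 5; queue=[1,6,7]; order=4,0,2,5
step 5: dequeue 1; queue=[6,7,3]; order=4,0,2,5,1
step 6: dequeue 6; queue=[7,3]; order=4,0,2,5,1,6
step 7: dequeue 7; queue=[3]; order=4,0,2,5,1,6,7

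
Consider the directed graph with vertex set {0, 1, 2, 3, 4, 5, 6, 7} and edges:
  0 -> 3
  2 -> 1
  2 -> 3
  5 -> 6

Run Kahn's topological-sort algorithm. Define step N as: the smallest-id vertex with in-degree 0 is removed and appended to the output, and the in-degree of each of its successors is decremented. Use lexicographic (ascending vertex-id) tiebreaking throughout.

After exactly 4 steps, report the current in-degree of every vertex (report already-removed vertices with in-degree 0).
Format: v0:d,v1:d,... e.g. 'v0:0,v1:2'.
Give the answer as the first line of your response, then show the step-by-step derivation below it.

v0:0,v1:0,v2:0,v3:0,v4:0,v5:0,v6:1,v7:0

step 1: output 0; order=[0]; indeg=(0,1,0,1,0,0,1,0)
step 2: output 2; order=[0,2]; indeg=(0,0,0,0,0,0,1,0)
step 3: output 1; order=[0,2,1]; indeg=(0,0,0,0,0,0,1,0)
step 4: output 3; order=[0,2,1,3]; indeg=(0,0,0,0,0,0,1,0)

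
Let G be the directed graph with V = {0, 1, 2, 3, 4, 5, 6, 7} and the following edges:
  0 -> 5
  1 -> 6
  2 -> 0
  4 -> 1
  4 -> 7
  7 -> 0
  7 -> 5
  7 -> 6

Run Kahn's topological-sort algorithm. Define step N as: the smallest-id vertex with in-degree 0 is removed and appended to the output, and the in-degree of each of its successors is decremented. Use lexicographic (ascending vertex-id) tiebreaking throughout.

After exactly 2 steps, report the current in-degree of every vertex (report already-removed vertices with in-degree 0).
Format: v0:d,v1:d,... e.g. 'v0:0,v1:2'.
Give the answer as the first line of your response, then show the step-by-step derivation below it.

v0:1,v1:1,v2:0,v3:0,v4:0,v5:2,v6:2,v7:1

step 1: output 2; order=[2]; indeg=(1,1,0,0,0,2,2,1)
step 2: output 3; order=[2,3]; indeg=(1,1,0,0,0,2,2,1)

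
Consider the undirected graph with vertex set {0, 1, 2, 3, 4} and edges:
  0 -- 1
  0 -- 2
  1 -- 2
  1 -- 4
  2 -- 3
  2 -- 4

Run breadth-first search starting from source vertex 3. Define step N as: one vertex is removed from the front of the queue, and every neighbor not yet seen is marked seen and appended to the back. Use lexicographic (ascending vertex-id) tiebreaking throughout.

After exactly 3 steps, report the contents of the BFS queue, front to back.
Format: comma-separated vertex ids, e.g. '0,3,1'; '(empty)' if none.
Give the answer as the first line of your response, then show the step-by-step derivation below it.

1,4

step 1: dequeue 3; queue=[2]; order=3
step 2: dequeue 2; queue=[0,1,4]; order=3,2
step 3: dequeue 0; queue=[1,4]; order=3,2,0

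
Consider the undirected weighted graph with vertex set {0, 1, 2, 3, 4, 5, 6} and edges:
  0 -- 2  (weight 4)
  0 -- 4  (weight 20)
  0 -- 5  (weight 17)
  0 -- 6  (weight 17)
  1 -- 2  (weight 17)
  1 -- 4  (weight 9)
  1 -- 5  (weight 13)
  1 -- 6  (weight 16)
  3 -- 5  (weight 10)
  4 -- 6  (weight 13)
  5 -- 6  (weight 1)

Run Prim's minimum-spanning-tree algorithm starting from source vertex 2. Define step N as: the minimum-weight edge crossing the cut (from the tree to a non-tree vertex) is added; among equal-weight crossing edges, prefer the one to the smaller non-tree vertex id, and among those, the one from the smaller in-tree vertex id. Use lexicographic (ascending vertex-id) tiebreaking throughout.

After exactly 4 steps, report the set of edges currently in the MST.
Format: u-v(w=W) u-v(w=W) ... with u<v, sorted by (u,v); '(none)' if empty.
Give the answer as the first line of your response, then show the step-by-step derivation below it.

0-2(w=4) 1-2(w=17) 1-4(w=9) 1-5(w=13)

step 1: add edge 0-2 (w=4); MST = {0-2(w=4)}
step 2: add edge 1-2 (w=17); MST = {0-2(w=4) 1-2(w=17)}
step 3: add edge 1-4 (w=9); MST = {0-2(w=4) 1-2(w=17) 1-4(w=9)}
step 4: add edge 1-5 (w=13); MST = {0-2(w=4) 1-2(w=17) 1-4(w=9) 1-5(w=13)}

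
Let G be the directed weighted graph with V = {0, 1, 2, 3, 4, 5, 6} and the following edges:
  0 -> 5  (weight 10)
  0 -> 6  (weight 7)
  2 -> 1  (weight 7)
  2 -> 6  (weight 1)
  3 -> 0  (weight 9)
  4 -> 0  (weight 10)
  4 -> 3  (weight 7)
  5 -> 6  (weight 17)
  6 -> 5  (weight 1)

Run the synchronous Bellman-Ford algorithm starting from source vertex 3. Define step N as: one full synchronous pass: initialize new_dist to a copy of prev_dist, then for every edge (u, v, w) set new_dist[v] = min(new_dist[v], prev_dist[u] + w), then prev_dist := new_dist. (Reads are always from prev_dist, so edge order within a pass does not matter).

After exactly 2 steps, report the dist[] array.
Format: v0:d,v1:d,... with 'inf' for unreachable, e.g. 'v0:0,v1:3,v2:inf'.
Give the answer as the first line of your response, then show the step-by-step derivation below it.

v0:9,v1:inf,v2:inf,v3:0,v4:inf,v5:19,v6:16

step 1: dist = v0:9,v1:inf,v2:inf,v3:0,v4:inf,v5:inf,v6:inf
step 2: dist = v0:9,v1:inf,v2:inf,v3:0,v4:inf,v5:19,v6:16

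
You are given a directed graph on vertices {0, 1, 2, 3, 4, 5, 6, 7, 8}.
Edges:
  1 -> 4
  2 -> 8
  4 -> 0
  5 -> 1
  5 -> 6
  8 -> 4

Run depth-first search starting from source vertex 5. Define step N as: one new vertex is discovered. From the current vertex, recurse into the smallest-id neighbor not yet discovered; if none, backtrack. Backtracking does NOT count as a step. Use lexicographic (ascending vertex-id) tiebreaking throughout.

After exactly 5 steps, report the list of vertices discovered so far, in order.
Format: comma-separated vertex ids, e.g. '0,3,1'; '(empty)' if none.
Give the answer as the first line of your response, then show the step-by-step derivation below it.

5,1,4,0,6

step 1: discover 5; path=5; order=5
step 2: discover 1; path=5>1; order=5,1
step 3: discover 4; path=5>1>4; order=5,1,4
step 4: discover 0; path=5>1>4>0; order=5,1,4,0
step 5: discover 6; path=5>6; order=5,1,4,0,6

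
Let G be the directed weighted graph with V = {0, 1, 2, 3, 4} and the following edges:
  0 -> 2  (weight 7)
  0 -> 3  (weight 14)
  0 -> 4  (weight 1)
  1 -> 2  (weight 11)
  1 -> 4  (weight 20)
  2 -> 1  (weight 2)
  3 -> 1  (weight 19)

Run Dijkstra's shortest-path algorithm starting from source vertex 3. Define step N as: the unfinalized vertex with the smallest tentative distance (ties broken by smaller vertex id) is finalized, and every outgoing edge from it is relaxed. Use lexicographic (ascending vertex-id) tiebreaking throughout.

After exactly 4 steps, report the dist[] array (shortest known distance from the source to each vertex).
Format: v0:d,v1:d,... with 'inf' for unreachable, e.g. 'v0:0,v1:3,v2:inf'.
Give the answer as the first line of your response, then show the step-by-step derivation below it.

v0:inf,v1:19,v2:30,v3:0,v4:39

step 1: dist = v0:inf,v1:19,v2:inf,v3:0,v4:inf
step 2: dist = v0:inf,v1:19,v2:30,v3:0,v4:39
step 3: dist = v0:inf,v1:19,v2:30,v3:0,v4:39
step 4: dist = v0:inf,v1:19,v2:30,v3:0,v4:39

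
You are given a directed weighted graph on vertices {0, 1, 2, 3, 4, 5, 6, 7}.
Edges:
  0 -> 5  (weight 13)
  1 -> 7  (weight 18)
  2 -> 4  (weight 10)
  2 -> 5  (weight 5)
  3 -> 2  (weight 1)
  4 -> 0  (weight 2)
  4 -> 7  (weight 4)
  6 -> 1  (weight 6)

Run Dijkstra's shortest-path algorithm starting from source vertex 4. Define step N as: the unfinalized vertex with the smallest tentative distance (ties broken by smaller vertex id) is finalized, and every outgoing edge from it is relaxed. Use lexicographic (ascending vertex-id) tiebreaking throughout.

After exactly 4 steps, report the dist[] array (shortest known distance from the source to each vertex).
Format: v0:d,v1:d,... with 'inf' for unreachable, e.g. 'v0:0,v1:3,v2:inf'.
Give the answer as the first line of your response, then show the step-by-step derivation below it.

v0:2,v1:inf,v2:inf,v3:inf,v4:0,v5:15,v6:inf,v7:4

step 1: dist = v0:2,v1:inf,v2:inf,v3:inf,v4:0,v5:inf,v6:inf,v7:4
step 2: dist = v0:2,v1:inf,v2:inf,v3:inf,v4:0,v5:15,v6:inf,v7:4
step 3: dist = v0:2,v1:inf,v2:inf,v3:inf,v4:0,v5:15,v6:inf,v7:4
step 4: dist = v0:2,v1:inf,v2:inf,v3:inf,v4:0,v5:15,v6:inf,v7:4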